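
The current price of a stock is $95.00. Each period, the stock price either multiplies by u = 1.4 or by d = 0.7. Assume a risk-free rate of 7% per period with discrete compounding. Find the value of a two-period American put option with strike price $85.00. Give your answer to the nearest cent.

$8.15

Risk-neutral probability p = (1 + 0.07 − 0.7)/(1.4 − 0.7) = 0.3700/0.7000 = 0.5286
Terminal stock prices: S_uu = 186.2, S_ud = 93.1, S_dd = 46.55
Terminal payoffs (K − S): max(-101.2, 0) = 0, max(-8.1, 0) = 0, max(38.45, 0) = 38.45
Node u (S = 133): continuation = 1/1.07·[0.5286·0.0000 + 0.4714·0.0000] = 0.0000; exercise value = 0.0000 ≤ continuation, so V_u = 0.0000
Node d (S = 66.5): continuation = 1/1.07·[0.5286·0.0000 + 0.4714·38.4500] = 16.9406; exercise value = 18.5000 > continuation, so V_d = 18.5000 (exercise)
Node 0 (S = 95): continuation = 1/1.07·[0.5286·0.0000 + 0.4714·18.5000] = 8.1509; exercise value = 0.0000 ≤ continuation, so V_0 = 8.1509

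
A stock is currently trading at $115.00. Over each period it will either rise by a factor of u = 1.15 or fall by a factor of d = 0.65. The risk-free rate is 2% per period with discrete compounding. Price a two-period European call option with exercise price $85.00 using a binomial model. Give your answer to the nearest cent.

$35.67

Risk-neutral probability p = (1 + 0.02 − 0.65)/(1.15 − 0.65) = 0.3700/0.5000 = 0.7400
Terminal stock prices: S_uu = 152.1, S_ud = 85.96, S_dd = 48.59
Terminal payoffs (S − K): max(67.09, 0) = 67.09, max(0.9625, 0) = 0.9625, max(-36.41, 0) = 0
Node u (S = 132.2): V_u = 1/1.02·[0.7400·67.0875 + 0.2600·0.9625] = 48.9167
Node d (S = 74.75): V_d = 1/1.02·[0.7400·0.9625 + 0.2600·0.0000] = 0.6983
Node 0 (S = 115): V_0 = 1/1.02·[0.7400·48.9167 + 0.2600·0.6983] = 35.6666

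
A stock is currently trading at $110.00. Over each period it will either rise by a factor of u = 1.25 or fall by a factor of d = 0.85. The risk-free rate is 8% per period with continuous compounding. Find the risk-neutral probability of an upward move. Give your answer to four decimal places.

p = 0.5832

Risk-neutral probability p = (e^0.08 − 0.85)/(1.25 − 0.85) = 0.2333/0.4000 = 0.5832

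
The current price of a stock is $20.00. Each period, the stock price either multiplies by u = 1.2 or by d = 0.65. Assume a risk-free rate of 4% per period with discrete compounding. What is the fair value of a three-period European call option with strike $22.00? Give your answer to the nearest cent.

Risk-neutral probability p = (1 + 0.04 − 0.65)/(1.2 − 0.65) = 0.3900/0.5500 = 0.7091
Terminal stock prices: S_uuu = 34.56, S_uud = 18.72, S_udd = 10.14, S_ddd = 5.492
Terminal payoffs (S − K): max(12.56, 0) = 12.56, max(-3.28, 0) = 0, max(-11.86, 0) = 0, max(-16.51, 0) = 0
Node uu (S = 28.8): V_uu = 1/1.04·[0.7091·12.5600 + 0.2909·0.0000] = 8.5636
Node ud (S = 15.6): V_ud = 1/1.04·[0.7091·0.0000 + 0.2909·0.0000] = 0.0000
Node dd (S = 8.45): V_dd = 1/1.04·[0.7091·0.0000 + 0.2909·0.0000] = 0.0000
Node u (S = 24): V_u = 1/1.04·[0.7091·8.5636 + 0.2909·0.0000] = 5.8388
Node d (S = 13): V_d = 1/1.04·[0.7091·0.0000 + 0.2909·0.0000] = 0.0000
Node 0 (S = 20): V_0 = 1/1.04·[0.7091·5.8388 + 0.2909·0.0000] = 3.9810

$3.98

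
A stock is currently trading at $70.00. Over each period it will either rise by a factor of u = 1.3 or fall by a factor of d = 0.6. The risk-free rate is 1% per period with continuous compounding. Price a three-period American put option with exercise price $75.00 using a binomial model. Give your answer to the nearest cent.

$18.94

Risk-neutral probability p = (e^0.01 − 0.6)/(1.3 − 0.6) = 0.4101/0.7000 = 0.5858
Terminal stock prices: S_uuu = 153.8, S_uud = 70.98, S_udd = 32.76, S_ddd = 15.12
Terminal payoffs (K − S): max(-78.79, 0) = 0, max(4.02, 0) = 4.02, max(42.24, 0) = 42.24, max(59.88, 0) = 59.88
Node uu (S = 118.3): continuation = e^(−0.01)·[0.5858·0.0000 + 0.4142·4.0200] = 1.6486; exercise value = 0.0000 ≤ continuation, so V_uu = 1.6486
Node ud (S = 54.6): continuation = e^(−0.01)·[0.5858·4.0200 + 0.4142·42.2400] = 19.6537; exercise value = 20.4000 > continuation, so V_ud = 20.4000 (exercise)
Node dd (S = 25.2): continuation = e^(−0.01)·[0.5858·42.2400 + 0.4142·59.8800] = 49.0537; exercise value = 49.8000 > continuation, so V_dd = 49.8000 (exercise)
Node u (S = 91): continuation = e^(−0.01)·[0.5858·1.6486 + 0.4142·20.4000] = 9.3220; exercise value = 0.0000 ≤ continuation, so V_u = 9.3220
Node d (S = 42): continuation = e^(−0.01)·[0.5858·20.4000 + 0.4142·49.8000] = 32.2537; exercise value = 33.0000 > continuation, so V_d = 33.0000 (exercise)
Node 0 (S = 70): continuation = e^(−0.01)·[0.5858·9.3220 + 0.4142·33.0000] = 18.9394; exercise value = 5.0000 ≤ continuation, so V_0 = 18.9394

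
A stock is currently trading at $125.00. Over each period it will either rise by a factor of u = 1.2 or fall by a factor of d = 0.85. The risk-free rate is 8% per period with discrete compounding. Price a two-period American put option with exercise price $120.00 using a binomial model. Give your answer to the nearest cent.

$4.37

Risk-neutral probability p = (1 + 0.08 − 0.85)/(1.2 − 0.85) = 0.2300/0.3500 = 0.6571
Terminal stock prices: S_uu = 180, S_ud = 127.5, S_dd = 90.31
Terminal payoffs (K − S): max(-60, 0) = 0, max(-7.5, 0) = 0, max(29.69, 0) = 29.69
Node u (S = 150): continuation = 1/1.08·[0.6571·0.0000 + 0.3429·0.0000] = 0.0000; exercise value = 0.0000 ≤ continuation, so V_u = 0.0000
Node d (S = 106.2): continuation = 1/1.08·[0.6571·0.0000 + 0.3429·29.6875] = 9.4246; exercise value = 13.7500 > continuation, so V_d = 13.7500 (exercise)
Node 0 (S = 125): continuation = 1/1.08·[0.6571·0.0000 + 0.3429·13.7500] = 4.3651; exercise value = 0.0000 ≤ continuation, so V_0 = 4.3651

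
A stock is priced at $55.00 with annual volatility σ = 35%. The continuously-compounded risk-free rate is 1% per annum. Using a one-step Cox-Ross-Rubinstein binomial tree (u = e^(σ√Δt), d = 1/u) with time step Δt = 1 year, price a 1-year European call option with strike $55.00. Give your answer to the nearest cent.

$9.75

CRR parameters: u = e^(σ√Δt) = e^(0.35·√1) = 1.4191, d = 1/u = 0.7047
Per-period rate: rΔt = 0.01·1 = 0.01, so R = e^0.01 = 1.0101
Risk-neutral probability p = (e^0.01 − 0.7047)/(1.4191 − 0.7047) = 0.3054/0.7144 = 0.4275
Terminal stock prices: S_u = 78.05, S_d = 38.76
Terminal payoffs (S − K): max(23.05, 0) = 23.05, max(-16.24, 0) = 0
Node 0 (S = 55): V_0 = e^(−0.01)·[0.4275·23.0487 + 0.5725·0.0000] = 9.7542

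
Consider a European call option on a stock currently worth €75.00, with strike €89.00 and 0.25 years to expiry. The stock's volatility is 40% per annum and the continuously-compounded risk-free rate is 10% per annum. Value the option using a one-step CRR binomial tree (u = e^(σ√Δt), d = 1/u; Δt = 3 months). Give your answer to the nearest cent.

€1.30

CRR parameters: u = e^(σ√Δt) = e^(0.4·√0.25) = 1.2214, d = 1/u = 0.8187
Per-period rate: rΔt = 0.1·0.25 = 0.025, so R = e^0.025 = 1.0253
Risk-neutral probability p = (e^0.025 − 0.8187)/(1.2214 − 0.8187) = 0.2066/0.4027 = 0.5130
Terminal stock prices: S_u = 91.61, S_d = 61.4
Terminal payoffs (S − K): max(2.605, 0) = 2.605, max(-27.6, 0) = 0
Node 0 (S = 75): V_0 = e^(−0.025)·[0.5130·2.6052 + 0.4870·0.0000] = 1.3036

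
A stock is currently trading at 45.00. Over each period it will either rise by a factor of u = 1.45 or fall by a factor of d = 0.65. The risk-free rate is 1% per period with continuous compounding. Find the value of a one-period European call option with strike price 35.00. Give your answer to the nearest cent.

13.48

Risk-neutral probability p = (e^0.01 − 0.65)/(1.45 − 0.65) = 0.3601/0.8000 = 0.4501
Terminal stock prices: S_u = 65.25, S_d = 29.25
Terminal payoffs (S − K): max(30.25, 0) = 30.25, max(-5.75, 0) = 0
Node 0 (S = 45): V_0 = e^(−0.01)·[0.4501·30.2500 + 0.5499·0.0000] = 13.4789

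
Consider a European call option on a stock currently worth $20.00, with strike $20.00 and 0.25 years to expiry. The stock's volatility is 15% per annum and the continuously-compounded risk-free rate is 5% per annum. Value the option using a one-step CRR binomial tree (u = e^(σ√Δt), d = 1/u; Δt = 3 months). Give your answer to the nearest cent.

$0.87

CRR parameters: u = e^(σ√Δt) = e^(0.15·√0.25) = 1.0779, d = 1/u = 0.9277
Per-period rate: rΔt = 0.05·0.25 = 0.0125, so R = e^0.0125 = 1.0126
Risk-neutral probability p = (e^0.0125 − 0.9277)/(1.0779 − 0.9277) = 0.0848/0.1501 = 0.5650
Terminal stock prices: S_u = 21.56, S_d = 18.55
Terminal payoffs (S − K): max(1.558, 0) = 1.558, max(-1.445, 0) = 0
Node 0 (S = 20): V_0 = e^(−0.0125)·[0.5650·1.5577 + 0.4350·0.0000] = 0.8692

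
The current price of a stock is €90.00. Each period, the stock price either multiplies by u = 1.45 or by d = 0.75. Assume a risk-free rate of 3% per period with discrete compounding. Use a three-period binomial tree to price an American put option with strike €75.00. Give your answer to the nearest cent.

Risk-neutral probability p = (1 + 0.03 − 0.75)/(1.45 − 0.75) = 0.2800/0.7000 = 0.4000
Terminal stock prices: S_uuu = 274.4, S_uud = 141.9, S_udd = 73.41, S_ddd = 37.97
Terminal payoffs (K − S): max(-199.4, 0) = 0, max(-66.92, 0) = 0, max(1.594, 0) = 1.594, max(37.03, 0) = 37.03
Node uu (S = 189.2): continuation = 1/1.03·[0.4000·0.0000 + 0.6000·0.0000] = 0.0000; exercise value = 0.0000 ≤ continuation, so V_uu = 0.0000
Node ud (S = 97.88): continuation = 1/1.03·[0.4000·0.0000 + 0.6000·1.5938] = 0.9284; exercise value = 0.0000 ≤ continuation, so V_ud = 0.9284
Node dd (S = 50.62): continuation = 1/1.03·[0.4000·1.5938 + 0.6000·37.0312] = 22.1905; exercise value = 24.3750 > continuation, so V_dd = 24.3750 (exercise)
Node u (S = 130.5): continuation = 1/1.03·[0.4000·0.0000 + 0.6000·0.9284] = 0.5408; exercise value = 0.0000 ≤ continuation, so V_u = 0.5408
Node d (S = 67.5): continuation = 1/1.03·[0.4000·0.9284 + 0.6000·24.3750] = 14.5596; exercise value = 7.5000 ≤ continuation, so V_d = 14.5596
Node 0 (S = 90): continuation = 1/1.03·[0.4000·0.5408 + 0.6000·14.5596] = 8.6913; exercise value = 0.0000 ≤ continuation, so V_0 = 8.6913

€8.69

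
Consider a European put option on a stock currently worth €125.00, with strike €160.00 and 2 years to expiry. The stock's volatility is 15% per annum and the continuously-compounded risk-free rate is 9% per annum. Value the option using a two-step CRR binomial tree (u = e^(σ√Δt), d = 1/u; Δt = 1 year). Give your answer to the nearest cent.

€13.03

CRR parameters: u = e^(σ√Δt) = e^(0.15·√1) = 1.1618, d = 1/u = 0.8607
Per-period rate: rΔt = 0.09·1 = 0.09, so R = e^0.09 = 1.0942
Risk-neutral probability p = (e^0.09 − 0.8607)/(1.1618 − 0.8607) = 0.2335/0.3011 = 0.7753
Terminal stock prices: S_uu = 168.7, S_ud = 125, S_dd = 92.6
Terminal payoffs (K − S): max(-8.732, 0) = 0, max(35, 0) = 35, max(67.4, 0) = 67.4
Node u (S = 145.2): V_u = e^(−0.09)·[0.7753·0.0000 + 0.2247·35.0000] = 7.1873
Node d (S = 107.6): V_d = e^(−0.09)·[0.7753·35.0000 + 0.2247·67.3977] = 38.6405
Node 0 (S = 125): V_0 = e^(−0.09)·[0.7753·7.1873 + 0.2247·38.6405] = 13.0276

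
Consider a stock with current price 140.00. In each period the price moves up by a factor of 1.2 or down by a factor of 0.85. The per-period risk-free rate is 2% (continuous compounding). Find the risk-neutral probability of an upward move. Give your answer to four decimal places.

p = 0.4863

Risk-neutral probability p = (e^0.02 − 0.85)/(1.2 − 0.85) = 0.1702/0.3500 = 0.4863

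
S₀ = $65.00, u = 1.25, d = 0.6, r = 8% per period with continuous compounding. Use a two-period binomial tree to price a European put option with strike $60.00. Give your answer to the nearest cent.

Risk-neutral probability p = (e^0.08 − 0.6)/(1.25 − 0.6) = 0.4833/0.6500 = 0.7435
Terminal stock prices: S_uu = 101.6, S_ud = 48.75, S_dd = 23.4
Terminal payoffs (K − S): max(-41.56, 0) = 0, max(11.25, 0) = 11.25, max(36.6, 0) = 36.6
Node u (S = 81.25): V_u = e^(−0.08)·[0.7435·0.0000 + 0.2565·11.2500] = 2.6636
Node d (S = 39): V_d = e^(−0.08)·[0.7435·11.2500 + 0.2565·36.6000] = 16.3870
Node 0 (S = 65): V_0 = e^(−0.08)·[0.7435·2.6636 + 0.2565·16.3870] = 5.7080

$5.71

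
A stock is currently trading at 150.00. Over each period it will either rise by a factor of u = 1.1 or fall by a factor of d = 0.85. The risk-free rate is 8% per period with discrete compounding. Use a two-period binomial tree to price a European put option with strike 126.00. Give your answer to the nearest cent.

0.10

Risk-neutral probability p = (1 + 0.08 − 0.85)/(1.1 − 0.85) = 0.2300/0.2500 = 0.9200
Terminal stock prices: S_uu = 181.5, S_ud = 140.2, S_dd = 108.4
Terminal payoffs (K − S): max(-55.5, 0) = 0, max(-14.25, 0) = 0, max(17.63, 0) = 17.63
Node u (S = 165): V_u = 1/1.08·[0.9200·0.0000 + 0.0800·0.0000] = 0.0000
Node d (S = 127.5): V_d = 1/1.08·[0.9200·0.0000 + 0.0800·17.6250] = 1.3056
Node 0 (S = 150): V_0 = 1/1.08·[0.9200·0.0000 + 0.0800·1.3056] = 0.0967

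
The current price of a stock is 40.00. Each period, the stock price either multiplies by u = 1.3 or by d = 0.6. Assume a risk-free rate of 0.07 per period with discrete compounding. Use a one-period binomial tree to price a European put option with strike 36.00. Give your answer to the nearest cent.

Risk-neutral probability p = (1 + 0.07 − 0.6)/(1.3 − 0.6) = 0.4700/0.7000 = 0.6714
Terminal stock prices: S_u = 52, S_d = 24
Terminal payoffs (K − S): max(-16, 0) = 0, max(12, 0) = 12
Node 0 (S = 40): V_0 = 1/1.07·[0.6714·0.0000 + 0.3286·12.0000] = 3.6849

3.68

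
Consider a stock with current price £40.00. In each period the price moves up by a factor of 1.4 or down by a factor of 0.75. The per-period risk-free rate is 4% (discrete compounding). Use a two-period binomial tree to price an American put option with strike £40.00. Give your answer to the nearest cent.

Risk-neutral probability p = (1 + 0.04 − 0.75)/(1.4 − 0.75) = 0.2900/0.6500 = 0.4462
Terminal stock prices: S_uu = 78.4, S_ud = 42, S_dd = 22.5
Terminal payoffs (K − S): max(-38.4, 0) = 0, max(-2, 0) = 0, max(17.5, 0) = 17.5
Node u (S = 56): continuation = 1/1.04·[0.4462·0.0000 + 0.5538·0.0000] = 0.0000; exercise value = 0.0000 ≤ continuation, so V_u = 0.0000
Node d (S = 30): continuation = 1/1.04·[0.4462·0.0000 + 0.5538·17.5000] = 9.3195; exercise value = 10.0000 > continuation, so V_d = 10.0000 (exercise)
Node 0 (S = 40): continuation = 1/1.04·[0.4462·0.0000 + 0.5538·10.0000] = 5.3254; exercise value = 0.0000 ≤ continuation, so V_0 = 5.3254

£5.33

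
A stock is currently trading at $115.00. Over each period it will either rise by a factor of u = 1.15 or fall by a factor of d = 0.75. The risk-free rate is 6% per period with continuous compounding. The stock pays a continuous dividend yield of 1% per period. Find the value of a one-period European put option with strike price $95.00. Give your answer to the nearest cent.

$2.03

Per-period risk-free factor R = e^0.06 = 1.0618; dividend-adjusted growth = e^(0.06−0.01) = 1.0513.
Risk-neutral probability p = (1.0513 − 0.75)/(1.15 − 0.75) = 0.3013/0.4000 = 0.7532
Terminal stock prices: S_u = 132.2, S_d = 86.25
Terminal payoffs (K − S): max(-37.25, 0) = 0, max(8.75, 0) = 8.75
Node 0 (S = 115): V_0 = e^(−0.06)·[0.7532·0.0000 + 0.2468·8.7500] = 2.0339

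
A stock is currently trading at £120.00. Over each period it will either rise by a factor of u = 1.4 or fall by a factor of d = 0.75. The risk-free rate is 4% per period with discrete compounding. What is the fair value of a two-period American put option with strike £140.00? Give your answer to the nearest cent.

£29.83

Risk-neutral probability p = (1 + 0.04 − 0.75)/(1.4 − 0.75) = 0.2900/0.6500 = 0.4462
Terminal stock prices: S_uu = 235.2, S_ud = 126, S_dd = 67.5
Terminal payoffs (K − S): max(-95.2, 0) = 0, max(14, 0) = 14, max(72.5, 0) = 72.5
Node u (S = 168): continuation = 1/1.04·[0.4462·0.0000 + 0.5538·14.0000] = 7.4556; exercise value = 0.0000 ≤ continuation, so V_u = 7.4556
Node d (S = 90): continuation = 1/1.04·[0.4462·14.0000 + 0.5538·72.5000] = 44.6154; exercise value = 50.0000 > continuation, so V_d = 50.0000 (exercise)
Node 0 (S = 120): continuation = 1/1.04·[0.4462·7.4556 + 0.5538·50.0000] = 29.8256; exercise value = 20.0000 ≤ continuation, so V_0 = 29.8256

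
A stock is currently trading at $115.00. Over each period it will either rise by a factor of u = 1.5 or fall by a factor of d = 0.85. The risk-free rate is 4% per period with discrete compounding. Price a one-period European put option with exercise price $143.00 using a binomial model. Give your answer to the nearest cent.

$30.79

Risk-neutral probability p = (1 + 0.04 − 0.85)/(1.5 − 0.85) = 0.1900/0.6500 = 0.2923
Terminal stock prices: S_u = 172.5, S_d = 97.75
Terminal payoffs (K − S): max(-29.5, 0) = 0, max(45.25, 0) = 45.25
Node 0 (S = 115): V_0 = 1/1.04·[0.2923·0.0000 + 0.7077·45.2500] = 30.7914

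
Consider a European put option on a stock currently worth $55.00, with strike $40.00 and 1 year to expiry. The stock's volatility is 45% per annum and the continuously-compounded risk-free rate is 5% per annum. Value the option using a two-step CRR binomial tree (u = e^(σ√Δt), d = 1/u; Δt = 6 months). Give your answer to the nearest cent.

$3.02

CRR parameters: u = e^(σ√Δt) = e^(0.45·√0.5) = 1.3746, d = 1/u = 0.7275
Per-period rate: rΔt = 0.05·0.5 = 0.025, so R = e^0.025 = 1.0253
Risk-neutral probability p = (e^0.025 − 0.7275)/(1.3746 − 0.7275) = 0.2979/0.6472 = 0.4602
Terminal stock prices: S_uu = 103.9, S_ud = 55, S_dd = 29.11
Terminal payoffs (K − S): max(-63.93, 0) = 0, max(-15, 0) = 0, max(10.89, 0) = 10.89
Node u (S = 75.61): V_u = e^(−0.025)·[0.4602·0.0000 + 0.5398·0.0000] = 0.0000
Node d (S = 40.01): V_d = e^(−0.025)·[0.4602·0.0000 + 0.5398·10.8942] = 5.7352
Node 0 (S = 55): V_0 = e^(−0.025)·[0.4602·0.0000 + 0.5398·5.7352] = 3.0192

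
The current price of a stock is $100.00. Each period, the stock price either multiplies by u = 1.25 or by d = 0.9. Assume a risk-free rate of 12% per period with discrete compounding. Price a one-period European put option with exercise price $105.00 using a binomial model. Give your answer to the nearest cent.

Risk-neutral probability p = (1 + 0.12 − 0.9)/(1.25 − 0.9) = 0.2200/0.3500 = 0.6286
Terminal stock prices: S_u = 125, S_d = 90
Terminal payoffs (K − S): max(-20, 0) = 0, max(15, 0) = 15
Node 0 (S = 100): V_0 = 1/1.12·[0.6286·0.0000 + 0.3714·15.0000] = 4.9745

$4.97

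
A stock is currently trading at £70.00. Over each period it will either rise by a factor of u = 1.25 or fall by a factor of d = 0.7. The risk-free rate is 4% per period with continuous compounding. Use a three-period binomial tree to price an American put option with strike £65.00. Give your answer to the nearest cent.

£7.62

Risk-neutral probability p = (e^0.04 − 0.7)/(1.25 − 0.7) = 0.3408/0.5500 = 0.6197
Terminal stock prices: S_uuu = 136.7, S_uud = 76.56, S_udd = 42.87, S_ddd = 24.01
Terminal payoffs (K − S): max(-71.72, 0) = 0, max(-11.56, 0) = 0, max(22.13, 0) = 22.13, max(40.99, 0) = 40.99
Node uu (S = 109.4): continuation = e^(−0.04)·[0.6197·0.0000 + 0.3803·0.0000] = 0.0000; exercise value = 0.0000 ≤ continuation, so V_uu = 0.0000
Node ud (S = 61.25): continuation = e^(−0.04)·[0.6197·0.0000 + 0.3803·22.1250] = 8.0852; exercise value = 3.7500 ≤ continuation, so V_ud = 8.0852
Node dd (S = 34.3): continuation = e^(−0.04)·[0.6197·22.1250 + 0.3803·40.9900] = 28.1513; exercise value = 30.7000 > continuation, so V_dd = 30.7000 (exercise)
Node u (S = 87.5): continuation = e^(−0.04)·[0.6197·0.0000 + 0.3803·8.0852] = 2.9546; exercise value = 0.0000 ≤ continuation, so V_u = 2.9546
Node d (S = 49): continuation = e^(−0.04)·[0.6197·8.0852 + 0.3803·30.7000] = 16.0323; exercise value = 16.0000 ≤ continuation, so V_d = 16.0323
Node 0 (S = 70): continuation = e^(−0.04)·[0.6197·2.9546 + 0.3803·16.0323] = 7.6177; exercise value = 0.0000 ≤ continuation, so V_0 = 7.6177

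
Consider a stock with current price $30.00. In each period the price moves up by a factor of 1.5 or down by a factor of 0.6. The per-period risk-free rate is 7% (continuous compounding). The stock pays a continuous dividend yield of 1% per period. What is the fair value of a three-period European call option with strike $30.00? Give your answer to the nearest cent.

$11.08

Per-period risk-free factor R = e^0.07 = 1.0725; dividend-adjusted growth = e^(0.07−0.01) = 1.0618.
Risk-neutral probability p = (1.0618 − 0.6)/(1.5 − 0.6) = 0.4618/0.9000 = 0.5132
Terminal stock prices: S_uuu = 101.2, S_uud = 40.5, S_udd = 16.2, S_ddd = 6.48
Terminal payoffs (S − K): max(71.25, 0) = 71.25, max(10.5, 0) = 10.5, max(-13.8, 0) = 0, max(-23.52, 0) = 0
Node uu (S = 67.5): V_uu = e^(−0.07)·[0.5132·71.2500 + 0.4868·10.5000] = 38.8565
Node ud (S = 27): V_ud = e^(−0.07)·[0.5132·10.5000 + 0.4868·0.0000] = 5.0238
Node dd (S = 10.8): V_dd = e^(−0.07)·[0.5132·0.0000 + 0.4868·0.0000] = 0.0000
Node u (S = 45): V_u = e^(−0.07)·[0.5132·38.8565 + 0.4868·5.0238] = 20.8718
Node d (S = 18): V_d = e^(−0.07)·[0.5132·5.0238 + 0.4868·0.0000] = 2.4037
Node 0 (S = 30): V_0 = e^(−0.07)·[0.5132·20.8718 + 0.4868·2.4037] = 11.0774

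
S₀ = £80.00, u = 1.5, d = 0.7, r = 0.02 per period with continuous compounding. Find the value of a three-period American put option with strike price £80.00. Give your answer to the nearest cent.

£19.85

Risk-neutral probability p = (e^0.02 − 0.7)/(1.5 − 0.7) = 0.3202/0.8000 = 0.4003
Terminal stock prices: S_uuu = 270, S_uud = 126, S_udd = 58.8, S_ddd = 27.44
Terminal payoffs (K − S): max(-190, 0) = 0, max(-46, 0) = 0, max(21.2, 0) = 21.2, max(52.56, 0) = 52.56
Node uu (S = 180): continuation = e^(−0.02)·[0.4003·0.0000 + 0.5997·0.0000] = 0.0000; exercise value = 0.0000 ≤ continuation, so V_uu = 0.0000
Node ud (S = 84): continuation = e^(−0.02)·[0.4003·0.0000 + 0.5997·21.2000] = 12.4629; exercise value = 0.0000 ≤ continuation, so V_ud = 12.4629
Node dd (S = 39.2): continuation = e^(−0.02)·[0.4003·21.2000 + 0.5997·52.5600] = 39.2159; exercise value = 40.8000 > continuation, so V_dd = 40.8000 (exercise)
Node u (S = 120): continuation = e^(−0.02)·[0.4003·0.0000 + 0.5997·12.4629] = 7.3266; exercise value = 0.0000 ≤ continuation, so V_u = 7.3266
Node d (S = 56): continuation = e^(−0.02)·[0.4003·12.4629 + 0.5997·40.8000] = 28.8747; exercise value = 24.0000 ≤ continuation, so V_d = 28.8747
Node 0 (S = 80): continuation = e^(−0.02)·[0.4003·7.3266 + 0.5997·28.8747] = 19.8491; exercise value = 0.0000 ≤ continuation, so V_0 = 19.8491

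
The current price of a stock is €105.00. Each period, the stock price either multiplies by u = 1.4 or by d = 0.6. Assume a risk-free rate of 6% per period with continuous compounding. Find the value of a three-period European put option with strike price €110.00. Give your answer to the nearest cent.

€20.26

Risk-neutral probability p = (e^0.06 − 0.6)/(1.4 − 0.6) = 0.4618/0.8000 = 0.5773
Terminal stock prices: S_uuu = 288.1, S_uud = 123.5, S_udd = 52.92, S_ddd = 22.68
Terminal payoffs (K − S): max(-178.1, 0) = 0, max(-13.48, 0) = 0, max(57.08, 0) = 57.08, max(87.32, 0) = 87.32
Node uu (S = 205.8): V_uu = e^(−0.06)·[0.5773·0.0000 + 0.4227·0.0000] = 0.0000
Node ud (S = 88.2): V_ud = e^(−0.06)·[0.5773·0.0000 + 0.4227·57.0800] = 22.7229
Node dd (S = 37.8): V_dd = e^(−0.06)·[0.5773·57.0800 + 0.4227·87.3200] = 65.7941
Node u (S = 147): V_u = e^(−0.06)·[0.5773·0.0000 + 0.4227·22.7229] = 9.0457
Node d (S = 63): V_d = e^(−0.06)·[0.5773·22.7229 + 0.4227·65.7941] = 38.5457
Node 0 (S = 105): V_0 = e^(−0.06)·[0.5773·9.0457 + 0.4227·38.5457] = 20.2625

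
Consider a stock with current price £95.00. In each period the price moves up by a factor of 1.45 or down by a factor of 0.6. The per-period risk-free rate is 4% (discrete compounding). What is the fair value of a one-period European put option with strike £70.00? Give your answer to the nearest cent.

£6.03

Risk-neutral probability p = (1 + 0.04 − 0.6)/(1.45 − 0.6) = 0.4400/0.8500 = 0.5176
Terminal stock prices: S_u = 137.8, S_d = 57
Terminal payoffs (K − S): max(-67.75, 0) = 0, max(13, 0) = 13
Node 0 (S = 95): V_0 = 1/1.04·[0.5176·0.0000 + 0.4824·13.0000] = 6.0294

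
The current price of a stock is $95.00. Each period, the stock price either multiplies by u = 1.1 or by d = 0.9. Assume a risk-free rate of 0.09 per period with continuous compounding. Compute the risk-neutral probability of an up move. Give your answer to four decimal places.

p = 0.9709

Risk-neutral probability p = (e^0.09 − 0.9)/(1.1 − 0.9) = 0.1942/0.2000 = 0.9709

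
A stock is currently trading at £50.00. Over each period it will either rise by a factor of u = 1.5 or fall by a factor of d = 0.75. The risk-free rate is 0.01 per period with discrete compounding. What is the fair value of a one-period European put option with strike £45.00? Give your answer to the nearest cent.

Risk-neutral probability p = (1 + 0.01 − 0.75)/(1.5 − 0.75) = 0.2600/0.7500 = 0.3467
Terminal stock prices: S_u = 75, S_d = 37.5
Terminal payoffs (K − S): max(-30, 0) = 0, max(7.5, 0) = 7.5
Node 0 (S = 50): V_0 = 1/1.01·[0.3467·0.0000 + 0.6533·7.5000] = 4.8515

£4.85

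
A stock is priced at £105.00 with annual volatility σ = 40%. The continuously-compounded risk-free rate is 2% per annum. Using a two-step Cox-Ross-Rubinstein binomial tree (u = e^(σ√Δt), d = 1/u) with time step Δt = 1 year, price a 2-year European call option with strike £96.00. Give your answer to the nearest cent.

£28.22

CRR parameters: u = e^(σ√Δt) = e^(0.4·√1) = 1.4918, d = 1/u = 0.6703
Per-period rate: rΔt = 0.02·1 = 0.02, so R = e^0.02 = 1.0202
Risk-neutral probability p = (e^0.02 − 0.6703)/(1.4918 − 0.6703) = 0.3499/0.8215 = 0.4259
Terminal stock prices: S_uu = 233.7, S_ud = 105, S_dd = 47.18
Terminal payoffs (S − K): max(137.7, 0) = 137.7, max(9, 0) = 9, max(-48.82, 0) = 0
Node u (S = 156.6): V_u = e^(−0.02)·[0.4259·137.6818 + 0.5741·9.0000] = 62.5425
Node d (S = 70.38): V_d = e^(−0.02)·[0.4259·9.0000 + 0.5741·0.0000] = 3.7572
Node 0 (S = 105): V_0 = e^(−0.02)·[0.4259·62.5425 + 0.5741·3.7572] = 28.2239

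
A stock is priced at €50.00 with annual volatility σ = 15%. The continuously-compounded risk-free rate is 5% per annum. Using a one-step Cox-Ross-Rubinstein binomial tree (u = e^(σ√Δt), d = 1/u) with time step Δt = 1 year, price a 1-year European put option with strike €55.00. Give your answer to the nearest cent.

€4.18

CRR parameters: u = e^(σ√Δt) = e^(0.15·√1) = 1.1618, d = 1/u = 0.8607
Per-period rate: rΔt = 0.05·1 = 0.05, so R = e^0.05 = 1.0513
Risk-neutral probability p = (e^0.05 − 0.8607)/(1.1618 − 0.8607) = 0.1906/0.3011 = 0.6328
Terminal stock prices: S_u = 58.09, S_d = 43.04
Terminal payoffs (K − S): max(-3.092, 0) = 0, max(11.96, 0) = 11.96
Node 0 (S = 50): V_0 = e^(−0.05)·[0.6328·0.0000 + 0.3672·11.9646] = 4.1787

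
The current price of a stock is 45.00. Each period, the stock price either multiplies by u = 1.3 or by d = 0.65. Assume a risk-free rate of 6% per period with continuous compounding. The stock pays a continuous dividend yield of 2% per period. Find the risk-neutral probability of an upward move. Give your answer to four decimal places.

p = 0.6012

Per-period risk-free factor R = e^0.06 = 1.0618; dividend-adjusted growth = e^(0.06−0.02) = 1.0408.
Risk-neutral probability p = (1.0408 − 0.65)/(1.3 − 0.65) = 0.3908/0.6500 = 0.6012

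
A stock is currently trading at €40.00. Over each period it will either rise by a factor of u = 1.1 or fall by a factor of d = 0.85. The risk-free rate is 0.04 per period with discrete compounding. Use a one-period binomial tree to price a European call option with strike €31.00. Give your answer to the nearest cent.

€10.19

Risk-neutral probability p = (1 + 0.04 − 0.85)/(1.1 − 0.85) = 0.1900/0.2500 = 0.7600
Terminal stock prices: S_u = 44, S_d = 34
Terminal payoffs (S − K): max(13, 0) = 13, max(3, 0) = 3
Node 0 (S = 40): V_0 = 1/1.04·[0.7600·13.0000 + 0.2400·3.0000] = 10.1923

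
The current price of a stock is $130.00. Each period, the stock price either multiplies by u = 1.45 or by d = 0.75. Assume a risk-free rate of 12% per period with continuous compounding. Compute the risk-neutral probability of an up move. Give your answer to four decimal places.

Risk-neutral probability p = (e^0.12 − 0.75)/(1.45 − 0.75) = 0.3775/0.7000 = 0.5393

p = 0.5393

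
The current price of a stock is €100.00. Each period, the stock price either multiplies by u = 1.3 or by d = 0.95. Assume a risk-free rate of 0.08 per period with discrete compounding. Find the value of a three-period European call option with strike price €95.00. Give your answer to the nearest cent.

Risk-neutral probability p = (1 + 0.08 − 0.95)/(1.3 − 0.95) = 0.1300/0.3500 = 0.3714
Terminal stock prices: S_uuu = 219.7, S_uud = 160.6, S_udd = 117.3, S_ddd = 85.74
Terminal payoffs (S − K): max(124.7, 0) = 124.7, max(65.55, 0) = 65.55, max(22.33, 0) = 22.33, max(-9.263, 0) = 0
Node uu (S = 169): V_uu = 1/1.08·[0.3714·124.7000 + 0.6286·65.5500] = 81.0370
Node ud (S = 123.5): V_ud = 1/1.08·[0.3714·65.5500 + 0.6286·22.3250] = 35.5370
Node dd (S = 90.25): V_dd = 1/1.08·[0.3714·22.3250 + 0.6286·0.0000] = 7.6779
Node u (S = 130): V_u = 1/1.08·[0.3714·81.0370 + 0.6286·35.5370] = 48.5528
Node d (S = 95): V_d = 1/1.08·[0.3714·35.5370 + 0.6286·7.6779] = 16.6904
Node 0 (S = 100): V_0 = 1/1.08·[0.3714·48.5528 + 0.6286·16.6904] = 26.4120

€26.41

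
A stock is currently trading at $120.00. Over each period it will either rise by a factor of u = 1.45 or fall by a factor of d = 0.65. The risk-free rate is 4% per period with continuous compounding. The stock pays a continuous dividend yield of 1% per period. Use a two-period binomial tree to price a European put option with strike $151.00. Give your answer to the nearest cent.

$42.92

Per-period risk-free factor R = e^0.04 = 1.0408; dividend-adjusted growth = e^(0.04−0.01) = 1.0305.
Risk-neutral probability p = (1.0305 − 0.65)/(1.45 − 0.65) = 0.3805/0.8000 = 0.4756
Terminal stock prices: S_uu = 252.3, S_ud = 113.1, S_dd = 50.7
Terminal payoffs (K − S): max(-101.3, 0) = 0, max(37.9, 0) = 37.9, max(100.3, 0) = 100.3
Node u (S = 174): V_u = e^(−0.04)·[0.4756·0.0000 + 0.5244·37.9000] = 19.0966
Node d (S = 78): V_d = e^(−0.04)·[0.4756·37.9000 + 0.5244·100.3000] = 67.8553
Node 0 (S = 120): V_0 = e^(−0.04)·[0.4756·19.0966 + 0.5244·67.8553] = 42.9158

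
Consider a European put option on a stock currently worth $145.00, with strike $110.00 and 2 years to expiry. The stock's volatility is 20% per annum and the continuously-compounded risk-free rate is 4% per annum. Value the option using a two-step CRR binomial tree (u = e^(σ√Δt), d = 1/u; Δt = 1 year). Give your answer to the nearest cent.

CRR parameters: u = e^(σ√Δt) = e^(0.2·√1) = 1.2214, d = 1/u = 0.8187
Per-period rate: rΔt = 0.04·1 = 0.04, so R = e^0.04 = 1.0408
Risk-neutral probability p = (e^0.04 − 0.8187)/(1.2214 − 0.8187) = 0.2221/0.4027 = 0.5515
Terminal stock prices: S_uu = 216.3, S_ud = 145, S_dd = 97.2
Terminal payoffs (K − S): max(-106.3, 0) = 0, max(-35, 0) = 0, max(12.8, 0) = 12.8
Node u (S = 177.1): V_u = e^(−0.04)·[0.5515·0.0000 + 0.4485·0.0000] = 0.0000
Node d (S = 118.7): V_d = e^(−0.04)·[0.5515·0.0000 + 0.4485·12.8036] = 5.5171
Node 0 (S = 145): V_0 = e^(−0.04)·[0.5515·0.0000 + 0.4485·5.5171] = 2.3773

$2.38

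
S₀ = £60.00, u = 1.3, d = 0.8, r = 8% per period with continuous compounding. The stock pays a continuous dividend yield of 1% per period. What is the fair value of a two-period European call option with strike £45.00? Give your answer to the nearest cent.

£21.63

Per-period risk-free factor R = e^0.08 = 1.0833; dividend-adjusted growth = e^(0.08−0.01) = 1.0725.
Risk-neutral probability p = (1.0725 − 0.8)/(1.3 − 0.8) = 0.2725/0.5000 = 0.5450
Terminal stock prices: S_uu = 101.4, S_ud = 62.4, S_dd = 38.4
Terminal payoffs (S − K): max(56.4, 0) = 56.4, max(17.4, 0) = 17.4, max(-6.6, 0) = 0
Node u (S = 78): V_u = e^(−0.08)·[0.5450·56.4000 + 0.4550·17.4000] = 35.6837
Node d (S = 48): V_d = e^(−0.08)·[0.5450·17.4000 + 0.4550·0.0000] = 8.7542
Node 0 (S = 60): V_0 = e^(−0.08)·[0.5450·35.6837 + 0.4550·8.7542] = 21.6297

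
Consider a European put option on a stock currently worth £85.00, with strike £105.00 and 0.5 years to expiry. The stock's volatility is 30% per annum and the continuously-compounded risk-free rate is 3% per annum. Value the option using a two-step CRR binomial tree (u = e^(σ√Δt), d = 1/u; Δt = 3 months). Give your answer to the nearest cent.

CRR parameters: u = e^(σ√Δt) = e^(0.3·√0.25) = 1.1618, d = 1/u = 0.8607
Per-period rate: rΔt = 0.03·0.25 = 0.0075, so R = e^0.0075 = 1.0075
Risk-neutral probability p = (e^0.0075 − 0.8607)/(1.1618 − 0.8607) = 0.1468/0.3011 = 0.4876
Terminal stock prices: S_uu = 114.7, S_ud = 85, S_dd = 62.97
Terminal payoffs (K − S): max(-9.738, 0) = 0, max(20, 0) = 20, max(42.03, 0) = 42.03
Node u (S = 98.76): V_u = e^(−0.0075)·[0.4876·0.0000 + 0.5124·20.0000] = 10.1720
Node d (S = 73.16): V_d = e^(−0.0075)·[0.4876·20.0000 + 0.5124·42.0305] = 31.0553
Node 0 (S = 85): V_0 = e^(−0.0075)·[0.4876·10.1720 + 0.5124·31.0553] = 20.7173

£20.72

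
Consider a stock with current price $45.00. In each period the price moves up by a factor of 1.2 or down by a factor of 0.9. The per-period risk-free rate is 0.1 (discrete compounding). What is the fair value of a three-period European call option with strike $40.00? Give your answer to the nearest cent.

$15.15

Risk-neutral probability p = (1 + 0.1 − 0.9)/(1.2 − 0.9) = 0.2000/0.3000 = 0.6667
Terminal stock prices: S_uuu = 77.76, S_uud = 58.32, S_udd = 43.74, S_ddd = 32.81
Terminal payoffs (S − K): max(37.76, 0) = 37.76, max(18.32, 0) = 18.32, max(3.74, 0) = 3.74, max(-7.195, 0) = 0
Node uu (S = 64.8): V_uu = 1/1.1·[0.6667·37.7600 + 0.3333·18.3200] = 28.4364
Node ud (S = 48.6): V_ud = 1/1.1·[0.6667·18.3200 + 0.3333·3.7400] = 12.2364
Node dd (S = 36.45): V_dd = 1/1.1·[0.6667·3.7400 + 0.3333·0.0000] = 2.2667
Node u (S = 54): V_u = 1/1.1·[0.6667·28.4364 + 0.3333·12.2364] = 20.9421
Node d (S = 40.5): V_d = 1/1.1·[0.6667·12.2364 + 0.3333·2.2667] = 8.1028
Node 0 (S = 45): V_0 = 1/1.1·[0.6667·20.9421 + 0.3333·8.1028] = 15.1476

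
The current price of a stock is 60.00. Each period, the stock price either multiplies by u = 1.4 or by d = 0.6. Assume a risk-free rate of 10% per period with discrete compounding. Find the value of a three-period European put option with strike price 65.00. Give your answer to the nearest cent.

Risk-neutral probability p = (1 + 0.1 − 0.6)/(1.4 − 0.6) = 0.5000/0.8000 = 0.6250
Terminal stock prices: S_uuu = 164.6, S_uud = 70.56, S_udd = 30.24, S_ddd = 12.96
Terminal payoffs (K − S): max(-99.64, 0) = 0, max(-5.56, 0) = 0, max(34.76, 0) = 34.76, max(52.04, 0) = 52.04
Node uu (S = 117.6): V_uu = 1/1.1·[0.6250·0.0000 + 0.3750·0.0000] = 0.0000
Node ud (S = 50.4): V_ud = 1/1.1·[0.6250·0.0000 + 0.3750·34.7600] = 11.8500
Node dd (S = 21.6): V_dd = 1/1.1·[0.6250·34.7600 + 0.3750·52.0400] = 37.4909
Node u (S = 84): V_u = 1/1.1·[0.6250·0.0000 + 0.3750·11.8500] = 4.0398
Node d (S = 36): V_d = 1/1.1·[0.6250·11.8500 + 0.3750·37.4909] = 19.5139
Node 0 (S = 60): V_0 = 1/1.1·[0.6250·4.0398 + 0.3750·19.5139] = 8.9478

8.95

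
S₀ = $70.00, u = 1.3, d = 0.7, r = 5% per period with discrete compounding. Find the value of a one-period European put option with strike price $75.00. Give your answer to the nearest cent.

$10.32

Risk-neutral probability p = (1 + 0.05 − 0.7)/(1.3 − 0.7) = 0.3500/0.6000 = 0.5833
Terminal stock prices: S_u = 91, S_d = 49
Terminal payoffs (K − S): max(-16, 0) = 0, max(26, 0) = 26
Node 0 (S = 70): V_0 = 1/1.05·[0.5833·0.0000 + 0.4167·26.0000] = 10.3175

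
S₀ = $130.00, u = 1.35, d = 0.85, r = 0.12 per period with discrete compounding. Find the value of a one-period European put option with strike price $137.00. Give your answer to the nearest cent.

$10.88

Risk-neutral probability p = (1 + 0.12 − 0.85)/(1.35 − 0.85) = 0.2700/0.5000 = 0.5400
Terminal stock prices: S_u = 175.5, S_d = 110.5
Terminal payoffs (K − S): max(-38.5, 0) = 0, max(26.5, 0) = 26.5
Node 0 (S = 130): V_0 = 1/1.12·[0.5400·0.0000 + 0.4600·26.5000] = 10.8839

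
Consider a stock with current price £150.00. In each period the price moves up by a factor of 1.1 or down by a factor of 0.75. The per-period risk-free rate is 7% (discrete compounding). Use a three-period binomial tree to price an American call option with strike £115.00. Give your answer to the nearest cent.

£56.52

Risk-neutral probability p = (1 + 0.07 − 0.75)/(1.1 − 0.75) = 0.3200/0.3500 = 0.9143
Terminal stock prices: S_uuu = 199.7, S_uud = 136.1, S_udd = 92.81, S_ddd = 63.28
Terminal payoffs (S − K): max(84.65, 0) = 84.65, max(21.13, 0) = 21.13, max(-22.19, 0) = 0, max(-51.72, 0) = 0
Node uu (S = 181.5): continuation = 1/1.07·[0.9143·84.6500 + 0.0857·21.1250] = 74.0234; exercise value = 66.5000 ≤ continuation, so V_uu = 74.0234
Node ud (S = 123.8): continuation = 1/1.07·[0.9143·21.1250 + 0.0857·0.0000] = 18.0507; exercise value = 8.7500 ≤ continuation, so V_ud = 18.0507
Node dd (S = 84.38): continuation = 1/1.07·[0.9143·0.0000 + 0.0857·0.0000] = 0.0000; exercise value = 0.0000 ≤ continuation, so V_dd = 0.0000
Node u (S = 165): continuation = 1/1.07·[0.9143·74.0234 + 0.0857·18.0507] = 64.6969; exercise value = 50.0000 ≤ continuation, so V_u = 64.6969
Node d (S = 112.5): continuation = 1/1.07·[0.9143·18.0507 + 0.0857·0.0000] = 15.4239; exercise value = 0.0000 ≤ continuation, so V_d = 15.4239
Node 0 (S = 150): continuation = 1/1.07·[0.9143·64.6969 + 0.0857·15.4239] = 56.5173; exercise value = 35.0000 ≤ continuation, so V_0 = 56.5173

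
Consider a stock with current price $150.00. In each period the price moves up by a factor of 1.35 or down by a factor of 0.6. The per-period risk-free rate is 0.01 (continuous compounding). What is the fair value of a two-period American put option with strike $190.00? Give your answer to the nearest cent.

Risk-neutral probability p = (e^0.01 − 0.6)/(1.35 − 0.6) = 0.4101/0.7500 = 0.5467
Terminal stock prices: S_uu = 273.4, S_ud = 121.5, S_dd = 54
Terminal payoffs (K − S): max(-83.38, 0) = 0, max(68.5, 0) = 68.5, max(136, 0) = 136
Node u (S = 202.5): continuation = e^(−0.01)·[0.5467·0.0000 + 0.4533·68.5000] = 30.7398; exercise value = 0.0000 ≤ continuation, so V_u = 30.7398
Node d (S = 90): continuation = e^(−0.01)·[0.5467·68.5000 + 0.4533·136.0000] = 98.1095; exercise value = 100.0000 > continuation, so V_d = 100.0000 (exercise)
Node 0 (S = 150): continuation = e^(−0.01)·[0.5467·30.7398 + 0.4533·100.0000] = 61.5149; exercise value = 40.0000 ≤ continuation, so V_0 = 61.5149

$61.51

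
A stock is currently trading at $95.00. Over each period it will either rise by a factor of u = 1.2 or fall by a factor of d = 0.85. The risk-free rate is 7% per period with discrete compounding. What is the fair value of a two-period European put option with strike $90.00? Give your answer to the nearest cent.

Risk-neutral probability p = (1 + 0.07 − 0.85)/(1.2 − 0.85) = 0.2200/0.3500 = 0.6286
Terminal stock prices: S_uu = 136.8, S_ud = 96.9, S_dd = 68.64
Terminal payoffs (K − S): max(-46.8, 0) = 0, max(-6.9, 0) = 0, max(21.36, 0) = 21.36
Node u (S = 114): V_u = 1/1.07·[0.6286·0.0000 + 0.3714·0.0000] = 0.0000
Node d (S = 80.75): V_d = 1/1.07·[0.6286·0.0000 + 0.3714·21.3625] = 7.4156
Node 0 (S = 95): V_0 = 1/1.07·[0.6286·0.0000 + 0.3714·7.4156] = 2.5742

$2.57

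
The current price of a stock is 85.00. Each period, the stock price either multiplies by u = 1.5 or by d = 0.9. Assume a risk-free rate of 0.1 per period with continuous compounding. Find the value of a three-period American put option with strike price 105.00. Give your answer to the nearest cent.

20.00

Risk-neutral probability p = (e^0.1 − 0.9)/(1.5 − 0.9) = 0.2052/0.6000 = 0.3420
Terminal stock prices: S_uuu = 286.9, S_uud = 172.1, S_udd = 103.3, S_ddd = 61.97
Terminal payoffs (K − S): max(-181.9, 0) = 0, max(-67.12, 0) = 0, max(1.725, 0) = 1.725, max(43.03, 0) = 43.03
Node uu (S = 191.2): continuation = e^(−0.1)·[0.3420·0.0000 + 0.6580·0.0000] = 0.0000; exercise value = 0.0000 ≤ continuation, so V_uu = 0.0000
Node ud (S = 114.8): continuation = e^(−0.1)·[0.3420·0.0000 + 0.6580·1.7250] = 1.0271; exercise value = 0.0000 ≤ continuation, so V_ud = 1.0271
Node dd (S = 68.85): continuation = e^(−0.1)·[0.3420·1.7250 + 0.6580·43.0350] = 26.1579; exercise value = 36.1500 > continuation, so V_dd = 36.1500 (exercise)
Node u (S = 127.5): continuation = e^(−0.1)·[0.3420·0.0000 + 0.6580·1.0271] = 0.6116; exercise value = 0.0000 ≤ continuation, so V_u = 0.6116
Node d (S = 76.5): continuation = e^(−0.1)·[0.3420·1.0271 + 0.6580·36.1500] = 21.8425; exercise value = 28.5000 > continuation, so V_d = 28.5000 (exercise)
Node 0 (S = 85): continuation = e^(−0.1)·[0.3420·0.6116 + 0.6580·28.5000] = 17.1589; exercise value = 20.0000 > continuation, so V_0 = 20.0000 (exercise)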